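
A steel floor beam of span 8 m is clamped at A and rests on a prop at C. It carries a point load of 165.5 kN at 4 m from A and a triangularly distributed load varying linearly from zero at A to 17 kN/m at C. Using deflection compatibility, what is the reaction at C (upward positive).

Take the reaction at C as the redundant and release it; the primary structure is a cantilever fixed at A.
Downward deflection at the released point C due to the loads:
  point load 165.5 at a = 4: Pa²(3L − a)/(6EI) = 8827/EI
  triangular load, peak 17 at the free end: 11w₀L⁴/(120EI) = 6383/EI
  δ_0 = 15210/EI
Tip deflection under a unit load at C: L³/(3EI) = 170.7/EI.
Compatibility at C: δ_0 − R_C·δ_{CC} = 0, so R_C = 15210/170.7 = 89.12 kN.

R_C = 89.12 kN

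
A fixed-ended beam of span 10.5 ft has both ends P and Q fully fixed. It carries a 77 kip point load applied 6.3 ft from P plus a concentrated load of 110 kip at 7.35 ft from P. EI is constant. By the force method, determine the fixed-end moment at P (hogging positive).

M_P = 150.4 kip·ft

Take the two fixed-end moments M_P, M_Q as redundants; the released structure is the simple span PQ.
End rotations of the released simple span under the applied load (×1/EI):
  at P: point load 77 at a = 6.3: Pab(L + b)/(6LEI) = 475.4/EI
  at Q: point load 77 at a = 6.3: Pab(L + a)/(6LEI) = 543.3/EI
  at P: point load 110 at a = 7.35: Pab(L + b)/(6LEI) = 551.8/EI
  at Q: point load 110 at a = 7.35: Pab(L + a)/(6LEI) = 721.6/EI
  θ_P0 = 1027/EI,  θ_Q0 = 1265/EI
Flexibility coefficients: a unit moment at one end gives L/(3EI) there and L/(6EI) at the far end, so f₁₁ = f₂₂ = 3.5/EI and f₁₂ = f₂₁ = 1.75/EI.
Compatibility — zero rotation at each built-in end:
  3.5 M_P + 1.75 M_Q = 1027
  1.75 M_P + 3.5 M_Q = 1265
Solving the pair gives M_P = 150.4 kip·ft and M_Q = 286.2 kip·ft (hogging).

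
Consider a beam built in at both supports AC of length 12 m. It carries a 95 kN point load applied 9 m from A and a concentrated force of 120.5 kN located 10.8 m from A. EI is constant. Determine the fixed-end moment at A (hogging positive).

M_A = 66.45 kN·m

Release both end moments; the primary structure is a simply-supported span AC with redundants M_A and M_C.
End rotations of the released simple span under the applied load (×1/EI):
  at A: point load 95 at a = 9: Pab(L + b)/(6LEI) = 534.4/EI
  at C: point load 95 at a = 9: Pab(L + a)/(6LEI) = 748.1/EI
  at A: point load 120.5 at a = 10.8: Pab(L + b)/(6LEI) = 286.3/EI
  at C: point load 120.5 at a = 10.8: Pab(L + a)/(6LEI) = 494.5/EI
  θ_A0 = 820.7/EI,  θ_C0 = 1243/EI
Flexibility coefficients: a unit moment at one end gives L/(3EI) there and L/(6EI) at the far end, so f₁₁ = f₂₂ = 4/EI and f₁₂ = f₂₁ = 2/EI.
Compatibility — zero rotation at each built-in end:
  4 M_A + 2 M_C = 820.7
  2 M_A + 4 M_C = 1243
Solving the pair gives M_A = 66.45 kN·m and M_C = 277.4 kN·m (hogging).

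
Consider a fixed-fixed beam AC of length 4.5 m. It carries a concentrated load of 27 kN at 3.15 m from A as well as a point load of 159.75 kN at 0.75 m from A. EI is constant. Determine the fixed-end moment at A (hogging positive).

M_A = 90.86 kN·m

Release both end moments; the primary structure is a simply-supported span AC with redundants M_A and M_C.
End rotations of the released simple span under the applied load (×1/EI):
  at A: point load 27 at a = 3.15: Pab(L + b)/(6LEI) = 24.88/EI
  at C: point load 27 at a = 3.15: Pab(L + a)/(6LEI) = 32.53/EI
  at A: point load 159.75 at a = 0.75: Pab(L + b)/(6LEI) = 137.3/EI
  at C: point load 159.75 at a = 0.75: Pab(L + a)/(6LEI) = 87.36/EI
  θ_A0 = 162.2/EI,  θ_C0 = 119.9/EI
Flexibility coefficients: a unit moment at one end gives L/(3EI) there and L/(6EI) at the far end, so f₁₁ = f₂₂ = 1.5/EI and f₁₂ = f₂₁ = 0.75/EI.
Compatibility — zero rotation at each built-in end:
  1.5 M_A + 0.75 M_C = 162.2
  0.75 M_A + 1.5 M_C = 119.9
Solving the pair gives M_A = 90.86 kN·m and M_C = 34.5 kN·m (hogging).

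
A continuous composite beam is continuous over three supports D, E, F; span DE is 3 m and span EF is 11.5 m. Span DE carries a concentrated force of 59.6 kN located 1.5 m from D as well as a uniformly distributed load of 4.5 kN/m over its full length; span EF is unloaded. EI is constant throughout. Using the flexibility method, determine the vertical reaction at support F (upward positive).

Insert a hinge at E; M_E is the redundant, and each span becomes simply supported.
Discontinuity in slope at E on the released structure — sum the simple-span end rotations:
  span DE: point load 59.6 at a = 1.5: Pab(L + a)/(6LEI) = 33.52/EI
  span DE: UDL 4.5: wL³/(24EI) = 5.062/EI
  relative rotation θ_0 = (38.59 + 0)/EI = 38.59/EI
A unit hogging moment at E produces rotation L₁/(3EI) + L₂/(3EI) = 4.833/EI.
Slope continuity at E: θ_0 = M_E·4.833/EI, so M_E = 38.59/4.833 = 7.984 kN·m (hogging).
Span EF, ΣM about F: R_E^{EF}·11.5 = 0 + 7.984, so R_E^{EF} = 0.6942 kN and R_F = 0 − 0.6942 = -0.6942 kN.

R_F = -0.6942 kN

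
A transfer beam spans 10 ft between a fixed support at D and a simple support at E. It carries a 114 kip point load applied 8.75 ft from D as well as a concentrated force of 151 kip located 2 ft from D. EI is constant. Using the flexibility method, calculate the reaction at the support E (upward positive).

R_E = 101.2 kip

Remove the prop at E; the released (primary) structure is a cantilever built in at D.
Primary-structure tip deflection at E by superposition:
  point load 114 at a = 8.75: Pa²(3L − a)/(6EI) = 30912/EI
  point load 151 at a = 2: Pa²(3L − a)/(6EI) = 2819/EI
  δ_0 = 33731/EI
Flexibility coefficient — unit upward force at E: δ_{EE} = L³/(3EI) = 333.3/EI.
Compatibility at E: δ_0 − R_E·δ_{EE} = 0, so R_E = 33731/333.3 = 101.2 kip.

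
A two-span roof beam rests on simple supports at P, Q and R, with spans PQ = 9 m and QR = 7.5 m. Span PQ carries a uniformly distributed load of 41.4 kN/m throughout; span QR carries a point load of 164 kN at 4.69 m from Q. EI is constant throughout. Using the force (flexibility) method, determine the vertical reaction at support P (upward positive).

R_P = 150.9 kN

Insert a hinge at Q; M_Q is the redundant, and each span becomes simply supported.
End slopes at the hinge Q, treating each span as simply supported:
  span PQ: UDL 41.4: wL³/(24EI) = 1258/EI
  span QR: point load 164 at a = 4.69: Pab(L + b)/(6LEI) = 495.2/EI
  relative rotation θ_0 = (1258 + 495.2)/EI = 1753/EI
A unit hogging moment at Q produces rotation L₁/(3EI) + L₂/(3EI) = 5.5/EI.
Slope continuity at Q: θ_0 = M_Q·5.5/EI, so M_Q = 1753/5.5 = 318.7 kN·m (hogging).
Span PQ, ΣM about P with M_Q applied at Q: R_Q^{PQ}·9 = 1677 + 318.7, so R_Q^{PQ} = 221.7 kN and R_P = 372.6 − 221.7 = 150.9 kN.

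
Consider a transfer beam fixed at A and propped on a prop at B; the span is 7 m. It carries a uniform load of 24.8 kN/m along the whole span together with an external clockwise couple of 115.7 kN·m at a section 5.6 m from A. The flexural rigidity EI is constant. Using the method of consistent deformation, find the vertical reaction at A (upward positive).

Take the reaction at B as the redundant and release it; the primary structure is a cantilever fixed at A.
Primary-structure tip deflection at B by superposition:
  UDL 24.8: wL⁴/(8EI) = 7443/EI
  clockwise couple 115.7 at a = 5.6: M₀a(2L − a)/(2EI) = 2721/EI
  δ_0 = 10164/EI
Flexibility coefficient — unit upward force at B: δ_{BB} = L³/(3EI) = 114.3/EI.
Compatibility at B: δ_0 − R_B·δ_{BB} = 0, so R_B = 10164/114.3 = 88.9 kN.
Vertical equilibrium: R_A = ΣP − R_B = 173.6 − 88.9 = 84.7 kN.

R_A = 84.7 kN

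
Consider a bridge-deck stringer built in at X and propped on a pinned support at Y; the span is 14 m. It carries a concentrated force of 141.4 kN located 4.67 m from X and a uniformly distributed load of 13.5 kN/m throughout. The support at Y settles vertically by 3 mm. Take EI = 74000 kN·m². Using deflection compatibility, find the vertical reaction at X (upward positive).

Release the roller at Y. Primary structure: cantilever fixed at X.
Deflection at Y on the released cantilever, summing each load's contribution:
  point load 141.4 at a = 4.67: Pa²(3L − a)/(6EI) = 19186/EI
  UDL 13.5: wL⁴/(8EI) = 64827/EI
  δ_0 = 84013/EI
Flexibility coefficient — unit upward force at Y: δ_{YY} = L³/(3EI) = 914.7/EI.
With EI = 74000 kN·m²: δ_0 = 1.1353 m and δ_{YY} = 0.01236 m/kN.
Compatibility — the beam at Y must follow the support down by 0.003 m: δ_0 − R_Y·δ_{YY} = 0.003, so R_Y = (1.1353 − 0.003)/0.01236 = 91.61 kN.
Vertical equilibrium: R_X = ΣP − R_Y = 330.4 − 91.61 = 238.8 kN.

R_X = 238.8 kN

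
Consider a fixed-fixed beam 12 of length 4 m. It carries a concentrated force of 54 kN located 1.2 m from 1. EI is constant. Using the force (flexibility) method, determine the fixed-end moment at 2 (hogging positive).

Take the two fixed-end moments M_1, M_2 as redundants; the released structure is the simple span 12.
On the primary (simply-supported) span, the end slopes from the loading are:
  at 1: point load 54 at a = 1.2: Pab(L + b)/(6LEI) = 51.41/EI
  at 2: point load 54 at a = 1.2: Pab(L + a)/(6LEI) = 39.31/EI
  θ_10 = 51.41/EI,  θ_20 = 39.31/EI
Flexibility coefficients: a unit moment at one end gives L/(3EI) there and L/(6EI) at the far end, so f₁₁ = f₂₂ = 1.333/EI and f₁₂ = f₂₁ = 0.6667/EI.
Compatibility — zero rotation at each built-in end:
  1.333 M_1 + 0.6667 M_2 = 51.41
  0.6667 M_1 + 1.333 M_2 = 39.31
Solving the pair gives M_1 = 31.75 kN·m and M_2 = 13.61 kN·m (hogging).

M_2 = 13.61 kN·m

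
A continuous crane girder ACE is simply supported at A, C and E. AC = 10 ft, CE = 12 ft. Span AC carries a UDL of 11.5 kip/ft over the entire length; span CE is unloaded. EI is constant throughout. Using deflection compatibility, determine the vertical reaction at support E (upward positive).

R_E = -5.445 kip

Take M_C as the redundant. Released structure: two simple spans AC and CE with a hinge at C.
Rotations at C on the released spans (each span's end-slope, ×1/EI):
  span AC: UDL 11.5: wL³/(24EI) = 479.2/EI
  relative rotation θ_0 = (479.2 + 0)/EI = 479.2/EI
A unit hogging moment at C produces rotation L₁/(3EI) + L₂/(3EI) = 7.333/EI.
Slope continuity at C: θ_0 = M_C·7.333/EI, so M_C = 479.2/7.333 = 65.34 kip·ft (hogging).
Span CE, ΣM about E: R_C^{CE}·12 = 0 + 65.34, so R_C^{CE} = 5.445 kip and R_E = 0 − 5.445 = -5.445 kip.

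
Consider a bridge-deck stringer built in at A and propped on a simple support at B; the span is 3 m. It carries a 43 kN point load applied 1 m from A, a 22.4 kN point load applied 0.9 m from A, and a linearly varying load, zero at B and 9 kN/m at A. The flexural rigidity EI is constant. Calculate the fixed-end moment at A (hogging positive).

Choose R_B as the redundant. The primary structure is the cantilever fixed at A.
Downward deflection at the released point B due to the loads:
  point load 43 at a = 1: Pa²(3L − a)/(6EI) = 57.33/EI
  point load 22.4 at a = 0.9: Pa²(3L − a)/(6EI) = 24.49/EI
  triangular load, peak 9 at the fixed end: w₀L⁴/(30EI) = 24.3/EI
  δ_0 = 106.1/EI
Tip deflection under a unit load at B: L³/(3EI) = 9/EI.
Compatibility at B: δ_0 − R_B·δ_{BB} = 0, so R_B = 106.1/9 = 11.79 kN.
Moment equilibrium about A: M_A = Σ(load moments about A) − R_B·L = 76.66 − 11.79×3 = 41.28 kN·m.

M_A = 41.28 kN·m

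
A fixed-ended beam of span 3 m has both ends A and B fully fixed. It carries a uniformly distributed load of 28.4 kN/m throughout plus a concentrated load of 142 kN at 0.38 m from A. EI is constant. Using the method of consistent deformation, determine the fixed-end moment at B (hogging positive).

M_B = 27.27 kN·m

Release both end moments; the primary structure is a simply-supported span AB with redundants M_A and M_B.
End rotations of the released simple span under the applied load (×1/EI):
  at A: UDL 28.4: wL³/(24EI) = 31.95/EI
  at B: UDL 28.4: wL³/(24EI) = 31.95/EI
  at A: point load 142 at a = 0.38: Pab(L + b)/(6LEI) = 44.14/EI
  at B: point load 142 at a = 0.38: Pab(L + a)/(6LEI) = 26.55/EI
  θ_A0 = 76.09/EI,  θ_B0 = 58.5/EI
Flexibility coefficients: a unit moment at one end gives L/(3EI) there and L/(6EI) at the far end, so f₁₁ = f₂₂ = 1/EI and f₁₂ = f₂₁ = 0.5/EI.
Compatibility — zero rotation at each built-in end:
  1 M_A + 0.5 M_B = 76.09
  0.5 M_A + 1 M_B = 58.5
Solving the pair gives M_A = 62.46 kN·m and M_B = 27.27 kN·m (hogging).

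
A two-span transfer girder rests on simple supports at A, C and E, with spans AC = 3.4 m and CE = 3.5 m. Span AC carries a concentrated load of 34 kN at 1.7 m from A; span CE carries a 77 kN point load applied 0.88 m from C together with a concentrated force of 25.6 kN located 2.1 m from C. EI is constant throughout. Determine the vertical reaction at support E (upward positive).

Release continuity at C by inserting a hinge; the redundant is the internal moment M_C. The primary structure is two simply-supported spans AC and CE.
Discontinuity in slope at C on the released structure — sum the simple-span end rotations:
  span AC: point load 34 at a = 1.7: Pab(L + a)/(6LEI) = 24.57/EI
  span CE: point load 77 at a = 0.88: Pab(L + b)/(6LEI) = 51.74/EI
  span CE: point load 25.6 at a = 2.1: Pab(L + b)/(6LEI) = 17.56/EI
  relative rotation θ_0 = (24.57 + 69.3)/EI = 93.86/EI
A unit hogging moment at C produces rotation L₁/(3EI) + L₂/(3EI) = 2.3/EI.
Slope continuity at C: θ_0 = M_C·2.3/EI, so M_C = 93.86/2.3 = 40.81 kN·m (hogging).
Span CE, ΣM about E: R_C^{CE}·3.5 = 237.6 + 40.81, so R_C^{CE} = 79.54 kN and R_E = 102.6 − 79.54 = 23.06 kN.

R_E = 23.06 kN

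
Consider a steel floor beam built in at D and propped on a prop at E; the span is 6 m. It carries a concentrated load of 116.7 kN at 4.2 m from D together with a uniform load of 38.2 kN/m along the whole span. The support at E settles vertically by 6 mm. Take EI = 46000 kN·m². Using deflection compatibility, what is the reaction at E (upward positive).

Take the reaction at E as the redundant and release it; the primary structure is a cantilever fixed at D.
Free-end deflection of the primary structure under the applied loading (downward +):
  point load 116.7 at a = 4.2: Pa²(3L − a)/(6EI) = 4735/EI
  UDL 38.2: wL⁴/(8EI) = 6188/EI
  δ_0 = 10923/EI
Tip deflection under a unit load at E: L³/(3EI) = 72/EI.
With EI = 46000 kN·m²: δ_0 = 0.23746 m and δ_{EE} = 0.001565 m/kN.
Compatibility — the beam at E must follow the support down by 0.006 m: δ_0 − R_E·δ_{EE} = 0.006, so R_E = (0.23746 − 0.006)/0.001565 = 147.9 kN.

R_E = 147.9 kN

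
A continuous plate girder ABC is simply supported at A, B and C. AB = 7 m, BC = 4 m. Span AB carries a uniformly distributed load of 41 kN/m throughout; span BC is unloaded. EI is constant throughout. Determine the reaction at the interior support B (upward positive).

Insert a hinge at B; M_B is the redundant, and each span becomes simply supported.
Rotations at B on the released spans (each span's end-slope, ×1/EI):
  span AB: UDL 41: wL³/(24EI) = 586/EI
  relative rotation θ_0 = (586 + 0)/EI = 586/EI
A unit hogging moment at B produces rotation L₁/(3EI) + L₂/(3EI) = 3.667/EI.
Slope continuity at B: θ_0 = M_B·3.667/EI, so M_B = 586/3.667 = 159.8 kN·m (hogging).
Span AB, ΣM about A with M_B applied at B: R_B^{AB}·7 = 1004 + 159.8, so R_B^{AB} = 166.3 kN and R_A = 287 − 166.3 = 120.7 kN.
Span BC, ΣM about C: R_B^{BC}·4 = 0 + 159.8, so R_B^{BC} = 39.95 kN and R_C = 0 − 39.95 = -39.95 kN.
R_B = 166.3 + 39.95 = 206.3 kN.

R_B = 206.3 kN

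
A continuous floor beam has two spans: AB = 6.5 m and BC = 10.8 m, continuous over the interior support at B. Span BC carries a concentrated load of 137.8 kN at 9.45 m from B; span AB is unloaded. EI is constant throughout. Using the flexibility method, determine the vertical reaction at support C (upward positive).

R_C = 115.3 kN

Insert a hinge at B; M_B is the redundant, and each span becomes simply supported.
Discontinuity in slope at B on the released structure — sum the simple-span end rotations:
  span BC: point load 137.8 at a = 9.45: Pab(L + b)/(6LEI) = 329.6/EI
  relative rotation θ_0 = (0 + 329.6)/EI = 329.6/EI
A unit hogging moment at B produces rotation L₁/(3EI) + L₂/(3EI) = 5.767/EI.
Compatibility: M_B·(L₁+L₂)/(3EI) = θ_0, giving M_B = 57.16 kN·m (hogging).
Span BC, ΣM about C: R_B^{BC}·10.8 = 186 + 57.16, so R_B^{BC} = 22.52 kN and R_C = 137.8 − 22.52 = 115.3 kN.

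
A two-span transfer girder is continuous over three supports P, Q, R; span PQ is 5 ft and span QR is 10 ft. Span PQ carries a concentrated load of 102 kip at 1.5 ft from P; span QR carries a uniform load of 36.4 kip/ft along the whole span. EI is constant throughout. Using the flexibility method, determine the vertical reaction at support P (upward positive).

R_P = 6.092 kip

Take M_Q as the redundant. Released structure: two simple spans PQ and QR with a hinge at Q.
Rotations at Q on the released spans (each span's end-slope, ×1/EI):
  span PQ: point load 102 at a = 1.5: Pab(L + a)/(6LEI) = 116/EI
  span QR: UDL 36.4: wL³/(24EI) = 1517/EI
  relative rotation θ_0 = (116 + 1517)/EI = 1633/EI
A unit hogging moment at Q produces rotation L₁/(3EI) + L₂/(3EI) = 5/EI.
Slope continuity at Q: θ_0 = M_Q·5/EI, so M_Q = 1633/5 = 326.5 kip·ft (hogging).
Span PQ, ΣM about P with M_Q applied at Q: R_Q^{PQ}·5 = 153 + 326.5, so R_Q^{PQ} = 95.91 kip and R_P = 102 − 95.91 = 6.092 kip.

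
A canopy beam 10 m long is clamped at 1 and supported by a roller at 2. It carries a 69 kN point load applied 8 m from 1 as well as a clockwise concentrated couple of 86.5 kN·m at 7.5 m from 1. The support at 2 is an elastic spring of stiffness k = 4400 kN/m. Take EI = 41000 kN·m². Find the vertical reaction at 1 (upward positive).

Choose R_2 as the redundant. The primary structure is the cantilever fixed at 1.
Downward deflection at the released point 2 due to the loads:
  point load 69 at a = 8: Pa²(3L − a)/(6EI) = 16192/EI
  clockwise couple 86.5 at a = 7.5: M₀a(2L − a)/(2EI) = 4055/EI
  δ_0 = 20247/EI
Flexibility coefficient — unit upward force at 2: δ_{22} = L³/(3EI) = 333.3/EI.
With EI = 41000 kN·m²: δ_0 = 0.49382 m and δ_{22} = 0.00813 m/kN.
Compatibility — the spring shortens by R_2/k under the reaction it provides: δ_0 − R_2·δ_{22} = R_2/k. With 1/k = 0.000227 m/kN, R_2 = δ_0 / (δ_{22} + 1/k) = 0.49382 / (0.00813 + 0.000227) = 59.09 kN.
Vertical equilibrium: R_1 = ΣP − R_2 = 69 − 59.09 = 9.912 kN.

R_1 = 9.912 kN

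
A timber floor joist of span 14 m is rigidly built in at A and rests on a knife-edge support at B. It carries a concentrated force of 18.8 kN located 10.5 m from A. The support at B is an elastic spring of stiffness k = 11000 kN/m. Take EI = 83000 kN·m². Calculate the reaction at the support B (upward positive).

Release the roller at B. Primary structure: cantilever fixed at A.
Downward deflection at the released point B due to the loads:
  point load 18.8 at a = 10.5: Pa²(3L − a)/(6EI) = 10882/EI
Tip deflection under a unit load at B: L³/(3EI) = 914.7/EI.
With EI = 83000 kN·m²: δ_0 = 0.1311 m and δ_{BB} = 0.01102 m/kN.
Compatibility — the spring shortens by R_B/k under the reaction it provides: δ_0 − R_B·δ_{BB} = R_B/k. With 1/k = 0.000091 m/kN, R_B = δ_0 / (δ_{BB} + 1/k) = 0.1311 / (0.01102 + 0.000091) = 11.8 kN.

R_B = 11.8 kN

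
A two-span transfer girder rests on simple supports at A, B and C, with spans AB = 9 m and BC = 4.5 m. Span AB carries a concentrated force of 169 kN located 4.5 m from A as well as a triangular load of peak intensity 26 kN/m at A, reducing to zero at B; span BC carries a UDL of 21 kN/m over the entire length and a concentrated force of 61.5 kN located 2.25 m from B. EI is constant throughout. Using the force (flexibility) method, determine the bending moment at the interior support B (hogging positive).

Insert a hinge at B; M_B is the redundant, and each span becomes simply supported.
End slopes at the hinge B, treating each span as simply supported:
  span AB: point load 169 at a = 4.5: Pab(L + a)/(6LEI) = 855.6/EI
  span AB: triangular load, peak 26: 7w₀L³/(360EI) = 368.6/EI
  span BC: UDL 21: wL³/(24EI) = 79.73/EI
  span BC: point load 61.5 at a = 2.25: Pab(L + b)/(6LEI) = 77.84/EI
  relative rotation θ_0 = (1224 + 157.6)/EI = 1382/EI
A unit hogging moment at B produces rotation L₁/(3EI) + L₂/(3EI) = 4.5/EI.
Compatibility: M_B·(L₁+L₂)/(3EI) = θ_0, giving M_B = 307 kN·m (hogging).

M_B = 307 kN·m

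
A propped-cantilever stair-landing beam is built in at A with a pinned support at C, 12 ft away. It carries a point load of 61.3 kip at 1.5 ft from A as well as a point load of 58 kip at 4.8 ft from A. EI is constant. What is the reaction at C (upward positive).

Choose R_C as the redundant. The primary structure is the cantilever fixed at A.
Deflection at C on the released cantilever, summing each load's contribution:
  point load 61.3 at a = 1.5: Pa²(3L − a)/(6EI) = 793.1/EI
  point load 58 at a = 4.8: Pa²(3L − a)/(6EI) = 6949/EI
  δ_0 = 7742/EI
Flexibility coefficient — unit upward force at C: δ_{CC} = L³/(3EI) = 576/EI.
The prop prevents deflection at C: R_C = δ_0/δ_{CC} = 7742/576 = 13.44 kip.

R_C = 13.44 kip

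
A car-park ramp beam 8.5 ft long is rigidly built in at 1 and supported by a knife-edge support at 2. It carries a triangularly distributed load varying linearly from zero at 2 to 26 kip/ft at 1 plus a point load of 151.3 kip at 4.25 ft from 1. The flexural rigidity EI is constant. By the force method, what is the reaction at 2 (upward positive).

R_2 = 69.38 kip

Remove the prop at 2; the released (primary) structure is a cantilever built in at 1.
Free-end deflection of the primary structure under the applied loading (downward +):
  triangular load, peak 26 at the fixed end: w₀L⁴/(30EI) = 4524/EI
  point load 151.3 at a = 4.25: Pa²(3L − a)/(6EI) = 9679/EI
  δ_0 = 14203/EI
Tip deflection under a unit load at 2: L³/(3EI) = 204.7/EI.
Compatibility at 2: δ_0 − R_2·δ_{22} = 0, so R_2 = 14203/204.7 = 69.38 kip.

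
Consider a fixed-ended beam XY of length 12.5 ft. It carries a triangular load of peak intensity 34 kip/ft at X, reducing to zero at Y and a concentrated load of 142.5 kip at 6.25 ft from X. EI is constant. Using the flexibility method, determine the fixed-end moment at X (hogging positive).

Release both end moments; the primary structure is a simply-supported span XY with redundants M_X and M_Y.
Simple-span end rotations at X and Y under the given loads:
  at X: triangular load, peak 34: w₀L³/(45EI) = 1476/EI
  at Y: triangular load, peak 34: 7w₀L³/(360EI) = 1291/EI
  at X: point load 142.5 at a = 6.25: Pab(L + b)/(6LEI) = 1392/EI
  at Y: point load 142.5 at a = 6.25: Pab(L + a)/(6LEI) = 1392/EI
  θ_X0 = 2867/EI,  θ_Y0 = 2683/EI
Flexibility coefficients: a unit moment at one end gives L/(3EI) there and L/(6EI) at the far end, so f₁₁ = f₂₂ = 4.167/EI and f₁₂ = f₂₁ = 2.083/EI.
Compatibility — zero rotation at each built-in end:
  4.167 M_X + 2.083 M_Y = 2867
  2.083 M_X + 4.167 M_Y = 2683
Solving the pair gives M_X = 488.3 kip·ft and M_Y = 399.7 kip·ft (hogging).

M_X = 488.3 kip·ft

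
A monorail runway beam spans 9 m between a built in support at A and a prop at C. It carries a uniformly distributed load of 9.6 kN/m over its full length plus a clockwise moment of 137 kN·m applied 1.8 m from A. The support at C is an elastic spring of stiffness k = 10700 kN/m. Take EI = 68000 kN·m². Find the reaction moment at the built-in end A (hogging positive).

Remove the prop at C; the released (primary) structure is a cantilever built in at A.
Deflection at C on the released cantilever, summing each load's contribution:
  UDL 9.6: wL⁴/(8EI) = 7873/EI
  clockwise couple 137 at a = 1.8: M₀a(2L − a)/(2EI) = 1997/EI
  δ_0 = 9871/EI
Flexibility coefficient — unit upward force at C: δ_{CC} = L³/(3EI) = 243/EI.
With EI = 68000 kN·m²: δ_0 = 0.14516 m and δ_{CC} = 0.003574 m/kN.
Compatibility — the spring shortens by R_C/k under the reaction it provides: δ_0 − R_C·δ_{CC} = R_C/k. With 1/k = 0.000093 m/kN, R_C = δ_0 / (δ_{CC} + 1/k) = 0.14516 / (0.003574 + 0.000093) = 39.58 kN.
Moment equilibrium about A: M_A = Σ(load moments about A) − R_C·L = 525.8 − 39.58×9 = 169.5 kN·m.

M_A = 169.5 kN·m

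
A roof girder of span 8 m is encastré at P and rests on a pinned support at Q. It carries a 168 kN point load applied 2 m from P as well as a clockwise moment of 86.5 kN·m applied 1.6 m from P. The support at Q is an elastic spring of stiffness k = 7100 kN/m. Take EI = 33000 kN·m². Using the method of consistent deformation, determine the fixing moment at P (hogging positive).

M_P = 264.6 kN·m

Release the roller at Q. Primary structure: cantilever fixed at P.
Deflection at Q on the released cantilever, summing each load's contribution:
  point load 168 at a = 2: Pa²(3L − a)/(6EI) = 2464/EI
  clockwise couple 86.5 at a = 1.6: M₀a(2L − a)/(2EI) = 996.5/EI
  δ_0 = 3460/EI
Tip deflection under a unit load at Q: L³/(3EI) = 170.7/EI.
With EI = 33000 kN·m²: δ_0 = 0.10486 m and δ_{QQ} = 0.005172 m/kN.
Compatibility — the spring shortens by R_Q/k under the reaction it provides: δ_0 − R_Q·δ_{QQ} = R_Q/k. With 1/k = 0.000141 m/kN, R_Q = δ_0 / (δ_{QQ} + 1/k) = 0.10486 / (0.005172 + 0.000141) = 19.74 kN.
Moment equilibrium about P: M_P = Σ(load moments about P) − R_Q·L = 422.5 − 19.74×8 = 264.6 kN·m.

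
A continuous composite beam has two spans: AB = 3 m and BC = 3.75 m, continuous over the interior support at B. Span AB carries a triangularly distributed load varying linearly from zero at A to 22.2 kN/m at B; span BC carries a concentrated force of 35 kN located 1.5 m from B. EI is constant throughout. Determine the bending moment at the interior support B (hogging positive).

Release continuity at B by inserting a hinge; the redundant is the internal moment M_B. The primary structure is two simply-supported spans AB and BC.
Rotations at B on the released spans (each span's end-slope, ×1/EI):
  span AB: triangular load, peak 22.2: w₀L³/(45EI) = 13.32/EI
  span BC: point load 35 at a = 1.5: Pab(L + b)/(6LEI) = 31.5/EI
  relative rotation θ_0 = (13.32 + 31.5)/EI = 44.82/EI
A unit hogging moment at B produces rotation L₁/(3EI) + L₂/(3EI) = 2.25/EI.
Compatibility: M_B·(L₁+L₂)/(3EI) = θ_0, giving M_B = 19.92 kN·m (hogging).

M_B = 19.92 kN·m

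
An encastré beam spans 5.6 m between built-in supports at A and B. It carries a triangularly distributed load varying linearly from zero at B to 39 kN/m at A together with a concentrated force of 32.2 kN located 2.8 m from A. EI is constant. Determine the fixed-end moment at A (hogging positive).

M_A = 83.69 kN·m

Take the two fixed-end moments M_A, M_B as redundants; the released structure is the simple span AB.
On the primary (simply-supported) span, the end slopes from the loading are:
  at A: triangular load, peak 39: w₀L³/(45EI) = 152.2/EI
  at B: triangular load, peak 39: 7w₀L³/(360EI) = 133.2/EI
  at A: point load 32.2 at a = 2.8: Pab(L + b)/(6LEI) = 63.11/EI
  at B: point load 32.2 at a = 2.8: Pab(L + a)/(6LEI) = 63.11/EI
  θ_A0 = 215.3/EI,  θ_B0 = 196.3/EI
Flexibility coefficients: a unit moment at one end gives L/(3EI) there and L/(6EI) at the far end, so f₁₁ = f₂₂ = 1.867/EI and f₁₂ = f₂₁ = 0.9333/EI.
Compatibility — zero rotation at each built-in end:
  1.867 M_A + 0.9333 M_B = 215.3
  0.9333 M_A + 1.867 M_B = 196.3
Solving the pair gives M_A = 83.69 kN·m and M_B = 63.31 kN·m (hogging).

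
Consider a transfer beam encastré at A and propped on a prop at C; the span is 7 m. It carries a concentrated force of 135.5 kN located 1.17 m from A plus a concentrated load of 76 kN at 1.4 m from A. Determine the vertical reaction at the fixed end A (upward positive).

Take the reaction at C as the redundant and release it; the primary structure is a cantilever fixed at A.
Downward deflection at the released point C due to the loads:
  point load 135.5 at a = 1.17: Pa²(3L − a)/(6EI) = 613/EI
  point load 76 at a = 1.4: Pa²(3L − a)/(6EI) = 486.6/EI
  δ_0 = 1100/EI
Tip deflection under a unit load at C: L³/(3EI) = 114.3/EI.
Compatibility at C: δ_0 − R_C·δ_{CC} = 0, so R_C = 1100/114.3 = 9.618 kN.
Vertical equilibrium: R_A = ΣP − R_C = 211.5 − 9.618 = 201.9 kN.

R_A = 201.9 kN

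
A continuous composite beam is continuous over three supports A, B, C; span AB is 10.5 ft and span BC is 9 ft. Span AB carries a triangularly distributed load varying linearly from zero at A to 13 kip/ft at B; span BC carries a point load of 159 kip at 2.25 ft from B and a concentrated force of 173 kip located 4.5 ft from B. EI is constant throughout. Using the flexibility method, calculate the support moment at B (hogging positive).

Insert a hinge at B; M_B is the redundant, and each span becomes simply supported.
Rotations at B on the released spans (each span's end-slope, ×1/EI):
  span AB: triangular load, peak 13: w₀L³/(45EI) = 334.4/EI
  span BC: point load 159 at a = 2.25: Pab(L + b)/(6LEI) = 704.3/EI
  span BC: point load 173 at a = 4.5: Pab(L + b)/(6LEI) = 875.8/EI
  relative rotation θ_0 = (334.4 + 1580)/EI = 1915/EI
A unit hogging moment at B produces rotation L₁/(3EI) + L₂/(3EI) = 6.5/EI.
Slope continuity at B: θ_0 = M_B·6.5/EI, so M_B = 1915/6.5 = 294.5 kip·ft (hogging).

M_B = 294.5 kip·ft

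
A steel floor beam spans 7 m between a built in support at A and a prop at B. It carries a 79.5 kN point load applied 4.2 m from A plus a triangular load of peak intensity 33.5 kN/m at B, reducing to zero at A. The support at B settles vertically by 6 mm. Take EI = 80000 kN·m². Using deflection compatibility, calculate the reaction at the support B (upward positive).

Remove the prop at B; the released (primary) structure is a cantilever built in at A.
Primary-structure tip deflection at B by superposition:
  point load 79.5 at a = 4.2: Pa²(3L − a)/(6EI) = 3927/EI
  triangular load, peak 33.5 at the free end: 11w₀L⁴/(120EI) = 7373/EI
  δ_0 = 11300/EI
Tip deflection under a unit load at B: L³/(3EI) = 114.3/EI.
With EI = 80000 kN·m²: δ_0 = 0.14125 m and δ_{BB} = 0.001429 m/kN.
Compatibility — the beam at B must follow the support down by 0.006 m: δ_0 − R_B·δ_{BB} = 0.006, so R_B = (0.14125 − 0.006)/0.001429 = 94.63 kN.

R_B = 94.63 kN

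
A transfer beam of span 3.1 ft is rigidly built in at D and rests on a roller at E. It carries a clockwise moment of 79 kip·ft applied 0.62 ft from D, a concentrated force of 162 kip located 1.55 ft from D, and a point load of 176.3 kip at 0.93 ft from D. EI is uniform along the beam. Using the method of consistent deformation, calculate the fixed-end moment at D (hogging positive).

M_D = 228.1 kip·ft

Release the roller at E. Primary structure: cantilever fixed at D.
Deflection at E on the released cantilever, summing each load's contribution:
  clockwise couple 79 at a = 0.62: M₀a(2L − a)/(2EI) = 136.7/EI
  point load 162 at a = 1.55: Pa²(3L − a)/(6EI) = 502.7/EI
  point load 176.3 at a = 0.93: Pa²(3L − a)/(6EI) = 212.7/EI
  δ_0 = 852.1/EI
Flexibility coefficient — unit upward force at E: δ_{EE} = L³/(3EI) = 9.93/EI.
Compatibility at E: δ_0 − R_E·δ_{EE} = 0, so R_E = 852.1/9.93 = 85.81 kip.
Moment equilibrium about D: M_D = Σ(load moments about D) − R_E·L = 494.1 − 85.81×3.1 = 228.1 kip·ft.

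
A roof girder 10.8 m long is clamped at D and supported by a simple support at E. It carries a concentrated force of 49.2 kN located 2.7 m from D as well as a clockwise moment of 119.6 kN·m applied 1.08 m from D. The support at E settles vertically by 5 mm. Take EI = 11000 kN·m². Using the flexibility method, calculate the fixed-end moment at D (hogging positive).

Take the reaction at E as the redundant and release it; the primary structure is a cantilever fixed at D.
Downward deflection at the released point E due to the loads:
  point load 49.2 at a = 2.7: Pa²(3L − a)/(6EI) = 1775/EI
  clockwise couple 119.6 at a = 1.08: M₀a(2L − a)/(2EI) = 1325/EI
  δ_0 = 3101/EI
Flexibility coefficient — unit upward force at E: δ_{EE} = L³/(3EI) = 419.9/EI.
With EI = 11000 kN·m²: δ_0 = 0.28188 m and δ_{EE} = 0.038173 m/kN.
Compatibility — the beam at E must follow the support down by 0.005 m: δ_0 − R_E·δ_{EE} = 0.005, so R_E = (0.28188 − 0.005)/0.038173 = 7.253 kN.
Moment equilibrium about D: M_D = Σ(load moments about D) − R_E·L = 252.4 − 7.253×10.8 = 174.1 kN·m.

M_D = 174.1 kN·m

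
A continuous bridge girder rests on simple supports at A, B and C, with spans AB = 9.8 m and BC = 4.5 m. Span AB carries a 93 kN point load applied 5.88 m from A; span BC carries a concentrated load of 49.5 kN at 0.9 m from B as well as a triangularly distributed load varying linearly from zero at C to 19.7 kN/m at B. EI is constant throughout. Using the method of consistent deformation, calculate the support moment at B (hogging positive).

M_B = 138.4 kN·m

Take M_B as the redundant. Released structure: two simple spans AB and BC with a hinge at B.
End slopes at the hinge B, treating each span as simply supported:
  span AB: point load 93 at a = 5.88: Pab(L + a)/(6LEI) = 571.6/EI
  span BC: point load 49.5 at a = 0.9: Pab(L + b)/(6LEI) = 48.11/EI
  span BC: triangular load, peak 19.7: w₀L³/(45EI) = 39.89/EI
  relative rotation θ_0 = (571.6 + 88.01)/EI = 659.6/EI
A unit hogging moment at B produces rotation L₁/(3EI) + L₂/(3EI) = 4.767/EI.
Compatibility: M_B·(L₁+L₂)/(3EI) = θ_0, giving M_B = 138.4 kN·m (hogging).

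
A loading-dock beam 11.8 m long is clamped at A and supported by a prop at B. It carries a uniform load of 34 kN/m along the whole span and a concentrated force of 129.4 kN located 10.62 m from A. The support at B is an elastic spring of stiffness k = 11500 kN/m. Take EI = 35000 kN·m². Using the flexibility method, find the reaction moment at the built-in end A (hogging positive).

Choose R_B as the redundant. The primary structure is the cantilever fixed at A.
Deflection at B on the released cantilever, summing each load's contribution:
  UDL 34: wL⁴/(8EI) = 82398/EI
  point load 129.4 at a = 10.62: Pa²(3L − a)/(6EI) = 60274/EI
  δ_0 = 142673/EI
Flexibility coefficient — unit upward force at B: δ_{BB} = L³/(3EI) = 547.7/EI.
With EI = 35000 kN·m²: δ_0 = 4.0764 m and δ_{BB} = 0.015648 m/kN.
Compatibility — the spring shortens by R_B/k under the reaction it provides: δ_0 − R_B·δ_{BB} = R_B/k. With 1/k = 0.000087 m/kN, R_B = δ_0 / (δ_{BB} + 1/k) = 4.0764 / (0.015648 + 0.000087) = 259.1 kN.
Moment equilibrium about A: M_A = Σ(load moments about A) − R_B·L = 3741 − 259.1×11.8 = 684.3 kN·m.

M_A = 684.3 kN·m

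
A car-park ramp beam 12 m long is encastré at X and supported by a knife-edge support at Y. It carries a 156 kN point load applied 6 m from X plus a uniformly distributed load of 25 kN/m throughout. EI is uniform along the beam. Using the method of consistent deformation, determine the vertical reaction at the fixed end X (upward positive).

Remove the prop at Y; the released (primary) structure is a cantilever built in at X.
Free-end deflection of the primary structure under the applied loading (downward +):
  point load 156 at a = 6: Pa²(3L − a)/(6EI) = 28080/EI
  UDL 25: wL⁴/(8EI) = 64800/EI
  δ_0 = 92880/EI
Tip deflection under a unit load at Y: L³/(3EI) = 576/EI.
The prop prevents deflection at Y: R_Y = δ_0/δ_{YY} = 92880/576 = 161.2 kN.
Vertical equilibrium: R_X = ΣP − R_Y = 456 − 161.2 = 294.8 kN.

R_X = 294.8 kN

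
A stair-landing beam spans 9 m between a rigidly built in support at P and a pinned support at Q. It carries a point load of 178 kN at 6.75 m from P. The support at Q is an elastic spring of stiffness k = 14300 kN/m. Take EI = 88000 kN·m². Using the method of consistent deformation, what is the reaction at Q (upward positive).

R_Q = 109.9 kN

Remove the prop at Q; the released (primary) structure is a cantilever built in at P.
Deflection at Q on the released cantilever, summing each load's contribution:
  point load 178 at a = 6.75: Pa²(3L − a)/(6EI) = 27372/EI
Flexibility coefficient — unit upward force at Q: δ_{QQ} = L³/(3EI) = 243/EI.
With EI = 88000 kN·m²: δ_0 = 0.31104 m and δ_{QQ} = 0.002761 m/kN.
Compatibility — the spring shortens by R_Q/k under the reaction it provides: δ_0 − R_Q·δ_{QQ} = R_Q/k. With 1/k = 0.00007 m/kN, R_Q = δ_0 / (δ_{QQ} + 1/k) = 0.31104 / (0.002761 + 0.00007) = 109.9 kN.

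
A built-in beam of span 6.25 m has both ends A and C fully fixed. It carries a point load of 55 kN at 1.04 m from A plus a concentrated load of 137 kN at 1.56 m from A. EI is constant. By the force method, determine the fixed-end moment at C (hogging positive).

M_C = 47.96 kN·m

Take the two fixed-end moments M_A, M_C as redundants; the released structure is the simple span AC.
On the primary (simply-supported) span, the end slopes from the loading are:
  at A: point load 55 at a = 1.04: Pab(L + b)/(6LEI) = 91.07/EI
  at C: point load 55 at a = 1.04: Pab(L + a)/(6LEI) = 57.93/EI
  at A: point load 137 at a = 1.56: Pab(L + b)/(6LEI) = 292.4/EI
  at C: point load 137 at a = 1.56: Pab(L + a)/(6LEI) = 208.8/EI
  θ_A0 = 383.5/EI,  θ_C0 = 266.7/EI
Flexibility coefficients: a unit moment at one end gives L/(3EI) there and L/(6EI) at the far end, so f₁₁ = f₂₂ = 2.083/EI and f₁₂ = f₂₁ = 1.042/EI.
Compatibility — zero rotation at each built-in end:
  2.083 M_A + 1.042 M_C = 383.5
  1.042 M_A + 2.083 M_C = 266.7
Solving the pair gives M_A = 160.1 kN·m and M_C = 47.96 kN·m (hogging).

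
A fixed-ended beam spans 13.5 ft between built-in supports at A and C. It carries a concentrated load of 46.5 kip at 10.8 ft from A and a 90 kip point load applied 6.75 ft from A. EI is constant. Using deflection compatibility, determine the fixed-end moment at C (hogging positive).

Release both end moments; the primary structure is a simply-supported span AC with redundants M_A and M_C.
Simple-span end rotations at A and C under the given loads:
  at A: point load 46.5 at a = 10.8: Pab(L + b)/(6LEI) = 271.2/EI
  at C: point load 46.5 at a = 10.8: Pab(L + a)/(6LEI) = 406.8/EI
  at A: point load 90 at a = 6.75: Pab(L + b)/(6LEI) = 1025/EI
  at C: point load 90 at a = 6.75: Pab(L + a)/(6LEI) = 1025/EI
  θ_A0 = 1296/EI,  θ_C0 = 1432/EI
Flexibility coefficients: a unit moment at one end gives L/(3EI) there and L/(6EI) at the far end, so f₁₁ = f₂₂ = 4.5/EI and f₁₂ = f₂₁ = 2.25/EI.
Compatibility — zero rotation at each built-in end:
  4.5 M_A + 2.25 M_C = 1296
  2.25 M_A + 4.5 M_C = 1432
Solving the pair gives M_A = 172 kip·ft and M_C = 232.2 kip·ft (hogging).

M_C = 232.2 kip·ft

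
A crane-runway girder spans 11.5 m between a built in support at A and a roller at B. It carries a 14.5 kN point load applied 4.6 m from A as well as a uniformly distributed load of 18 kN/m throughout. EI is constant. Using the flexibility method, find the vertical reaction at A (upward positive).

Release the roller at B. Primary structure: cantilever fixed at A.
Free-end deflection of the primary structure under the applied loading (downward +):
  point load 14.5 at a = 4.6: Pa²(3L − a)/(6EI) = 1529/EI
  UDL 18: wL⁴/(8EI) = 39353/EI
  δ_0 = 40882/EI
Flexibility coefficient — unit upward force at B: δ_{BB} = L³/(3EI) = 507/EI.
The prop prevents deflection at B: R_B = δ_0/δ_{BB} = 40882/507 = 80.64 kN.
Vertical equilibrium: R_A = ΣP − R_B = 221.5 − 80.64 = 140.9 kN.

R_A = 140.9 kN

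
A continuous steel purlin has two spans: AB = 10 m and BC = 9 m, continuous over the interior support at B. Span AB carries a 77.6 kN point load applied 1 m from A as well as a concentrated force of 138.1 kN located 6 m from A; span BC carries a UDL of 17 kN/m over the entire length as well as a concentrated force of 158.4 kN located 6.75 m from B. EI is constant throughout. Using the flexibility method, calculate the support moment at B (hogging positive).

M_B = 320.4 kN·m

Insert a hinge at B; M_B is the redundant, and each span becomes simply supported.
End slopes at the hinge B, treating each span as simply supported:
  span AB: point load 77.6 at a = 1: Pab(L + a)/(6LEI) = 128/EI
  span AB: point load 138.1 at a = 6: Pab(L + a)/(6LEI) = 883.8/EI
  span BC: UDL 17: wL³/(24EI) = 516.4/EI
  span BC: point load 158.4 at a = 6.75: Pab(L + b)/(6LEI) = 501.2/EI
  relative rotation θ_0 = (1012 + 1018)/EI = 2029/EI
A unit hogging moment at B produces rotation L₁/(3EI) + L₂/(3EI) = 6.333/EI.
Slope continuity at B: θ_0 = M_B·6.333/EI, so M_B = 2029/6.333 = 320.4 kN·m (hogging).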